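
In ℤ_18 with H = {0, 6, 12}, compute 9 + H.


9 + H = {9 + h (mod 18) : h ∈ H}
9+0=9, 9+6=15, 9+12=3
9 + H = {3, 9, 15} = 3 + H

9 + H = {3, 9, 15}


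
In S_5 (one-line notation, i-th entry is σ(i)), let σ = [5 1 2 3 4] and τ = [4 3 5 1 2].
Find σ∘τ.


σ∘τ: apply τ first, then σ
1 →τ 4 →σ 3
2 →τ 3 →σ 2
3 →τ 5 →σ 4
4 →τ 1 →σ 5
5 →τ 2 →σ 1

σ∘τ = [3 2 4 5 1]


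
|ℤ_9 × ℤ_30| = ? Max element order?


|ℤ_9 × ℤ_30| = 9 × 30 = 270
Max element order = lcm(9,30) = 90
Cyclic? No (gcd=3)

|ℤ_9×ℤ_30| = 270, max element order = 90


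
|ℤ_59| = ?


ℤ_n has n elements.

|ℤ_59| = 59


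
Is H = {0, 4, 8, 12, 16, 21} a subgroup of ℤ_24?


Subgroup test for H = {0, 4, 8, 12, 16, 21} in (ℤ_24, +):
(1) 0 ∈ H? Yes
(2) Closure: for all a,b ∈ H, (a+b) mod 24 ∈ H? No  [counterexample: 4 + 16 = 20 ∉ H]
(3) Inverses: for all a ∈ H, -a mod 24 ∈ H? No

No, H is not a subgroup of ℤ_24


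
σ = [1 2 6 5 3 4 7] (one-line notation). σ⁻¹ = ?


To find σ⁻¹, swap domain and range:
σ(1) = 1 → σ⁻¹(1) = 1
σ(2) = 2 → σ⁻¹(2) = 2
σ(3) = 6 → σ⁻¹(6) = 3
σ(4) = 5 → σ⁻¹(5) = 4
σ(5) = 3 → σ⁻¹(3) = 5
σ(6) = 4 → σ⁻¹(4) = 6
σ(7) = 7 → σ⁻¹(7) = 7

σ⁻¹ = [1 2 5 6 4 3 7]


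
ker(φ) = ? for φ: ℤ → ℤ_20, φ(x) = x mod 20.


Kernel = preimage of identity
ker(φ) = {x ∈ ℤ : x ≡ 0 (mod 20)} = 20ℤ = {0, ±20, ±40, ...}

ker(φ) = 20ℤ


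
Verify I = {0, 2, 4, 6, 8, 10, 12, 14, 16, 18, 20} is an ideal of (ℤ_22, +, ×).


Check ideal conditions for I = {0, 2, 4, 6, 8, 10, 12, 14, 16, 18, 20} in ℤ_22:
(1) I is an additive subgroup? Yes
(2) For r ∈ ℤ_22 and a ∈ I: r·a ∈ I? Yes

Yes, I is an ideal of ℤ_22


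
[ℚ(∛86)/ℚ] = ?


∛86 has minimal polynomial x³ - 86 (irreducible over ℚ since 86 is not a perfect cube)

[ℚ(∛86)/ℚ] = 3


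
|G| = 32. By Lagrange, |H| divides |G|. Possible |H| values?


Lagrange's theorem: |H| divides |G|
|G| = 32
Divisors of 32: 1, 2, 4, 8, 16, 32

Possible subgroup orders: {1, 2, 4, 8, 16, 32}


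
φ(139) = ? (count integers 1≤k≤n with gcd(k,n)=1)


Factor n: 139 = 139
φ(n) = n · ∏(1 - 1/p) over distinct primes p | n
φ(139) = 139 · (1 - 1/139) = 138

φ(139) = 138


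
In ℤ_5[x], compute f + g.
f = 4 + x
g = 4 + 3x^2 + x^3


Add coefficients mod 5:
x^0: 4 + 4 = 3 (mod 5)
x^1: 1 + 0 = 1 (mod 5)
x^2: 0 + 3 = 3 (mod 5)
x^3: 0 + 1 = 1 (mod 5)
Result: 3 + x + 3x^2 + x^3

f + g = 3 + x + 3x^2 + x^3


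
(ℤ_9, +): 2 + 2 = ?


Operation: addition mod 9
2 + 2 = (a + b) mod 9 with a = 2, b = 2

2 + 2 = 4


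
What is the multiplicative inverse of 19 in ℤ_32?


Use the extended Euclidean algorithm to write 1 = 19·s + 32·t; then s mod 32 is the inverse.
Euclidean algorithm:
  19 = 0·32 + 19
  32 = 1·19 + 13
  19 = 1·13 + 6
  13 = 2·6 + 1
  6 = 6·1 + 0
gcd(19,32) = 1
Back-substitution gives: 19·(-5) + 32·(3) = 1
So 19⁻¹ ≡ -5 ≡ 27 (mod 32)
Check: 19 × 27 = 513 ≡ 1 (mod 32) ✓

19⁻¹ ≡ 27 (mod 32)


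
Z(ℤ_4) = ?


Z(G) = {g ∈ G | gx = xg for all x ∈ G}
ℤ_4 is abelian, so Z(G) = G

Z(ℤ_4) = ℤ_4


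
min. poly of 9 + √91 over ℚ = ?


Let α = 9 + √91. Then α - 9 = √91, so (α - 9)² = 91, giving α² - 18α - 10 = 0. Degree 2 and α ∉ ℚ, so this is the minimal polynomial.

Minimal polynomial: x² - 18x - 10


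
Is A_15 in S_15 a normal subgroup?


H = A_15 in S_15
A_15 has index 2 in S_15, and every subgroup of index 2 is normal

Yes, normal subgroup


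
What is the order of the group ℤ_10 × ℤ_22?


|A × B| = |A| · |B|
|ℤ_10 × ℤ_22| = 10 × 22 = 220

|ℤ_10 × ℤ_22| = 220


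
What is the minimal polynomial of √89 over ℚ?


√89 satisfies x² - 89 = 0, irreducible over ℚ since 89 is squarefree

Minimal polynomial: x² - 89


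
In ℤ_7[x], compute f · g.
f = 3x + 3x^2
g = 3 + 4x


Expand and collect like terms; reduce coefficients mod 7:
x^0: 0·3 = 0 ≡ 0 (mod 7)
x^1: 0·4 + 3·3 = 9 ≡ 2 (mod 7)
x^2: 3·4 + 3·3 = 21 ≡ 0 (mod 7)
x^3: 3·4 = 12 ≡ 5 (mod 7)
Result: 2x + 5x^3

f · g = 2x + 5x^3


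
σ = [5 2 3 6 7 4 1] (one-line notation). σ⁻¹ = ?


To find σ⁻¹, swap domain and range:
σ(1) = 5 → σ⁻¹(5) = 1
σ(2) = 2 → σ⁻¹(2) = 2
σ(3) = 3 → σ⁻¹(3) = 3
σ(4) = 6 → σ⁻¹(6) = 4
σ(5) = 7 → σ⁻¹(7) = 5
σ(6) = 4 → σ⁻¹(4) = 6
σ(7) = 1 → σ⁻¹(1) = 7

σ⁻¹ = [7 2 3 6 1 4 5]


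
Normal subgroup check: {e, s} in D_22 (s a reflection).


H = {e, s} in D_22 (s a reflection)
r·s·r⁻¹ = sr⁻² ≠ s for n ≥ 3, so {e, s} is not closed under conjugation

No, not a normal subgroup


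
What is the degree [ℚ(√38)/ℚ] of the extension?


√38 has minimal polynomial x² - 38 (irreducible over ℚ since 38 is squarefree)

[ℚ(√38)/ℚ] = 2


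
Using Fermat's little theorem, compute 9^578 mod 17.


Fermat's little theorem: if p is prime and gcd(a,p)=1, then a^(p-1) ≡ 1 (mod p)
p = 17 is prime, gcd(9,17) = 1
Reduce exponent: 578 mod 16 = 2
So 9^578 ≡ 9^2 (mod 17)
9^2 mod 17 = 13

9^578 ≡ 13 (mod 17)


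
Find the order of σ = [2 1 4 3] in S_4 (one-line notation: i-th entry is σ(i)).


Cycle decomposition: (1 2) (3 4)
Cycle lengths: 2, 2
Order = lcm(2, 2) = 2

ord(σ) = 2


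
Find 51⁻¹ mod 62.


Use the extended Euclidean algorithm to write 1 = 51·s + 62·t; then s mod 62 is the inverse.
Euclidean algorithm:
  51 = 0·62 + 51
  62 = 1·51 + 11
  51 = 4·11 + 7
  11 = 1·7 + 4
  7 = 1·4 + 3
  4 = 1·3 + 1
  3 = 3·1 + 0
gcd(51,62) = 1
Back-substitution gives: 51·(-17) + 62·(14) = 1
So 51⁻¹ ≡ -17 ≡ 45 (mod 62)
Check: 51 × 45 = 2295 ≡ 1 (mod 62) ✓

51⁻¹ ≡ 45 (mod 62)


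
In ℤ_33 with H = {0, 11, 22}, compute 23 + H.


23 + H = {23 + h (mod 33) : h ∈ H}
23+0=23, 23+11=1, 23+22=12
23 + H = {1, 12, 23} = 1 + H

23 + H = {1, 12, 23}


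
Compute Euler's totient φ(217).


Factor n: 217 = 7 × 31
φ(n) = n · ∏(1 - 1/p) over distinct primes p | n
φ(217) = 217 · (1 - 1/7) · (1 - 1/31) = 180

φ(217) = 180


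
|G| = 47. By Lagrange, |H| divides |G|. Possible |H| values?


Lagrange's theorem: |H| divides |G|
|G| = 47
Divisors of 47: 1, 47

Possible subgroup orders: {1, 47}


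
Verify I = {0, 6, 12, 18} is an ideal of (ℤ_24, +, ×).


Check ideal conditions for I = {0, 6, 12, 18} in ℤ_24:
(1) I is an additive subgroup? Yes
(2) For r ∈ ℤ_24 and a ∈ I: r·a ∈ I? Yes

Yes, I is an ideal of ℤ_24


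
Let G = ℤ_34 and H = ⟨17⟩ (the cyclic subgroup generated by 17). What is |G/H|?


|⟨17⟩| = n / gcd(17, 34) = 34 / 17 = 2
H is normal (ℤ_34 is abelian).
|G/H| = |G| / |H| = 34 / 2 = 17

|G/H| = 17


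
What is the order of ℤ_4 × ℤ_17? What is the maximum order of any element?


|ℤ_4 × ℤ_17| = 4 × 17 = 68
Max element order = lcm(4,17) = 68
Cyclic? Yes (gcd=1)

|ℤ_4×ℤ_17| = 68, max element order = 68


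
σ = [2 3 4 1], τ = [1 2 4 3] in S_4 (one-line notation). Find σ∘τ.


σ∘τ: apply τ first, then σ
1 →τ 1 →σ 2
2 →τ 2 →σ 3
3 →τ 4 →σ 1
4 →τ 3 →σ 4

σ∘τ = [2 3 1 4]


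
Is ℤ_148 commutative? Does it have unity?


ℤ_148 is a commutative ring with unity 1; 148 = 2×74 is composite, so 2·74 ≡ 0 gives zero divisors (not an integral domain)
Commutative: Yes
Integral domain: No
Has unity: Yes

ℤ_148: Commutative=Yes, Unity=Yes


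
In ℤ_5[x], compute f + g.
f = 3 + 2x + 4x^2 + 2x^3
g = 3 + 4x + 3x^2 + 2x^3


Add coefficients mod 5:
x^0: 3 + 3 = 1 (mod 5)
x^1: 2 + 4 = 1 (mod 5)
x^2: 4 + 3 = 2 (mod 5)
x^3: 2 + 2 = 4 (mod 5)
Result: 1 + x + 2x^2 + 4x^3

f + g = 1 + x + 2x^2 + 4x^3


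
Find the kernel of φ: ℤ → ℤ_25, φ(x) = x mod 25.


Kernel = preimage of identity
ker(φ) = {x ∈ ℤ : x ≡ 0 (mod 25)} = 25ℤ = {0, ±25, ±50, ...}

ker(φ) = 25ℤ


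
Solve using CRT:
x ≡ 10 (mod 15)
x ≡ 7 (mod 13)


m₁ = 15, m₂ = 13, gcd = 1, so CRT applies. M = m₁·m₂ = 195
Let M₁ = M/m₁ = 13, M₂ = M/m₂ = 15
Find y₁ ≡ M₁⁻¹ (mod m₁): 13⁻¹ ≡ 7 (mod 15)
Find y₂ ≡ M₂⁻¹ (mod m₂): 15⁻¹ ≡ 7 (mod 13)
x = a₁·M₁·y₁ + a₂·M₂·y₂ = 10·13·7 + 7·15·7 = 1645
Reduce mod 195: x ≡ 85
Check: 85 mod 15 = 10 ✓, 85 mod 13 = 7 ✓

x ≡ 85 (mod 195)


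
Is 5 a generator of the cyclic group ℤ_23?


g generates ℤ_n iff gcd(g, n) = 1
gcd(5, 23) = 1
Since gcd = 1, 5 is a generator.

Yes, 5 generates ℤ_23


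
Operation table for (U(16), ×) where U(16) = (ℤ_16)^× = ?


Elements: {1, 3, 5, 7, 9, 11, 13, 15}
Operation: multiplication mod 16
Entry (a, b) = (a × b) mod 16

Cayley table:
   |  1 |  3 |  5 |  7 |  9 | 11 | 13 | 15
 1 |  1 |  3 |  5 |  7 |  9 | 11 | 13 | 15
 3 |  3 |  9 | 15 |  5 | 11 |  1 |  7 | 13
 5 |  5 | 15 |  9 |  3 | 13 |  7 |  1 | 11
 7 |  7 |  5 |  3 |  1 | 15 | 13 | 11 |  9
 9 |  9 | 11 | 13 | 15 |  1 |  3 |  5 |  7
11 | 11 |  1 |  7 | 13 |  3 |  9 | 15 |  5
13 | 13 |  7 |  1 | 11 |  5 | 15 |  9 |  3
15 | 15 | 13 | 11 |  9 |  7 |  5 |  3 |  1


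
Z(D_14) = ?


Z(G) = {g ∈ G | gx = xg for all x ∈ G}
For even n, Z(D_n) = {e, r^(n/2)}: the 180° rotation r^7 commutes with every reflection and rotation

Z(D_14) = {e, r^7}


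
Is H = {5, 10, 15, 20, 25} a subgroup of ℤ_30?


Subgroup test for H = {5, 10, 15, 20, 25} in (ℤ_30, +):
(1) 0 ∈ H? No
(2) Closure: for all a,b ∈ H, (a+b) mod 30 ∈ H? No  [counterexample: 5 + 25 = 0 ∉ H]
(3) Inverses: for all a ∈ H, -a mod 30 ∈ H? Yes

No, H is not a subgroup of ℤ_30


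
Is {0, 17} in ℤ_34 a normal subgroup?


H = {0, 17} in ℤ_34
ℤ_34 is abelian; every subgroup of an abelian group is normal

Yes, normal subgroup


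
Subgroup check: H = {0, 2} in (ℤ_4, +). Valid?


Subgroup test for H = {0, 2} in (ℤ_4, +):
(1) 0 ∈ H? Yes
(2) Closure: for all a,b ∈ H, (a+b) mod 4 ∈ H? Yes
(3) Inverses: for all a ∈ H, -a mod 4 ∈ H? Yes

Yes, H is a subgroup of ℤ_4


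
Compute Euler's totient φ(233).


Factor n: 233 = 233
φ(n) = n · ∏(1 - 1/p) over distinct primes p | n
φ(233) = 233 · (1 - 1/233) = 232

φ(233) = 232


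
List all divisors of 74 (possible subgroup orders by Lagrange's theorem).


Lagrange's theorem: |H| divides |G|
|G| = 74
Divisors of 74: 1, 2, 37, 74

Possible subgroup orders: {1, 2, 37, 74}


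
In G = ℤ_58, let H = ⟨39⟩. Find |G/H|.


|⟨39⟩| = n / gcd(39, 58) = 58 / 1 = 58
H is normal (ℤ_58 is abelian).
|G/H| = |G| / |H| = 58 / 58 = 1

|G/H| = 1


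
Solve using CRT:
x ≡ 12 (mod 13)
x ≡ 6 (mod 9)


m₁ = 13, m₂ = 9, gcd = 1, so CRT applies. M = m₁·m₂ = 117
Let M₁ = M/m₁ = 9, M₂ = M/m₂ = 13
Find y₁ ≡ M₁⁻¹ (mod m₁): 9⁻¹ ≡ 3 (mod 13)
Find y₂ ≡ M₂⁻¹ (mod m₂): 13⁻¹ ≡ 7 (mod 9)
x = a₁·M₁·y₁ + a₂·M₂·y₂ = 12·9·3 + 6·13·7 = 870
Reduce mod 117: x ≡ 51
Check: 51 mod 13 = 12 ✓, 51 mod 9 = 6 ✓

x ≡ 51 (mod 117)


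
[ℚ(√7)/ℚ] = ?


√7 has minimal polynomial x² - 7 (irreducible over ℚ since 7 is squarefree)

[ℚ(√7)/ℚ] = 2


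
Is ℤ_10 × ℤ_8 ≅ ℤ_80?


Comparing ℤ_10 × ℤ_8 and ℤ_80:
gcd(10,8) = 2 ≠ 1. Max element order in ℤ_10×ℤ_8 is lcm(10,8) = 40 < 80, so it has no element of order 80

No, ℤ_10 × ℤ_8 ≇ ℤ_80


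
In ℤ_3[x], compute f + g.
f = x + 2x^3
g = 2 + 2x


Add coefficients mod 3:
x^0: 0 + 2 = 2 (mod 3)
x^1: 1 + 2 = 0 (mod 3)
x^2: 0 + 0 = 0 (mod 3)
x^3: 2 + 0 = 2 (mod 3)
Result: 2 + 2x^3

f + g = 2 + 2x^3


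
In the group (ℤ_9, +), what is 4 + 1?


Operation: addition mod 9
4 + 1 = (a + b) mod 9 with a = 4, b = 1

4 + 1 = 5


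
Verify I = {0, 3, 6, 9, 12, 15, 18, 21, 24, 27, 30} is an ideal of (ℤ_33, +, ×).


Check ideal conditions for I = {0, 3, 6, 9, 12, 15, 18, 21, 24, 27, 30} in ℤ_33:
(1) I is an additive subgroup? Yes
(2) For r ∈ ℤ_33 and a ∈ I: r·a ∈ I? Yes

Yes, I is an ideal of ℤ_33


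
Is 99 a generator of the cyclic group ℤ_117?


g generates ℤ_n iff gcd(g, n) = 1
gcd(99, 117) = 9
Since gcd = 9 ≠ 1, ⟨99⟩ has order 13 < 117, so 99 is not a generator.

No, 99 does not generate ℤ_117


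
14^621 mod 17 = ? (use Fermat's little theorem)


Fermat's little theorem: if p is prime and gcd(a,p)=1, then a^(p-1) ≡ 1 (mod p)
p = 17 is prime, gcd(14,17) = 1
Reduce exponent: 621 mod 16 = 13
So 14^621 ≡ 14^13 (mod 17)
14^13 mod 17 = 5

14^621 ≡ 5 (mod 17)


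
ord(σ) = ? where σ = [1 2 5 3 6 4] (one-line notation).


Cycle decomposition: (3 5 6 4)
Cycle lengths: 4
Order = lcm(4) = 4

ord(σ) = 4


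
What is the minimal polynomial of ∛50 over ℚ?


∛50 satisfies x³ - 50 = 0, irreducible over ℚ (no rational root; 50 is not a perfect cube)

Minimal polynomial: x³ - 50


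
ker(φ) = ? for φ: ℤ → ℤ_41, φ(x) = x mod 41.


Kernel = preimage of identity
ker(φ) = {x ∈ ℤ : x ≡ 0 (mod 41)} = 41ℤ = {0, ±41, ±82, ...}

ker(φ) = 41ℤ


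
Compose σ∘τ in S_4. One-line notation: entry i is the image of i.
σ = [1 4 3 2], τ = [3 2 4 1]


σ∘τ: apply τ first, then σ
1 →τ 3 →σ 3
2 →τ 2 →σ 4
3 →τ 4 →σ 2
4 →τ 1 →σ 1

σ∘τ = [3 4 2 1]


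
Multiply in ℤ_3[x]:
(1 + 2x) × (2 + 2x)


Expand and collect like terms; reduce coefficients mod 3:
x^0: 1·2 = 2 ≡ 2 (mod 3)
x^1: 1·2 + 2·2 = 6 ≡ 0 (mod 3)
x^2: 2·2 = 4 ≡ 1 (mod 3)
Result: 2 + x^2

f · g = 2 + x^2


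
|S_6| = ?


|S_n| = n! (number of permutations of n symbols)
|S_6| = 6! = 720

|S_6| = 720


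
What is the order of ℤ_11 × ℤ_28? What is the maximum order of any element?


|ℤ_11 × ℤ_28| = 11 × 28 = 308
Max element order = lcm(11,28) = 308
Cyclic? Yes (gcd=1)

|ℤ_11×ℤ_28| = 308, max element order = 308


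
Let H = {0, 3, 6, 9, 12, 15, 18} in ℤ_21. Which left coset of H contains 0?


0 + H = {0 + h (mod 21) : h ∈ H}
0+0=0, 0+3=3, 0+6=6, 0+9=9, 0+12=12, 0+15=15, 0+18=18

0 + H = {0, 3, 6, 9, 12, 15, 18}


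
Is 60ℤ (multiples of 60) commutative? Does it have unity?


60ℤ is a commutative ring under +,× but has no multiplicative identity (1 ∉ 60ℤ); it has no zero divisors, but without unity it is not an integral domain
Commutative: Yes
Integral domain: No
Has unity: No

60ℤ (multiples of 60): Commutative=Yes, Unity=No


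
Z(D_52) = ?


Z(G) = {g ∈ G | gx = xg for all x ∈ G}
For even n, Z(D_n) = {e, r^(n/2)}: the 180° rotation r^26 commutes with every reflection and rotation

Z(D_52) = {e, r^26}


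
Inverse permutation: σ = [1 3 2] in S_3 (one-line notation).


To find σ⁻¹, swap domain and range:
σ(1) = 1 → σ⁻¹(1) = 1
σ(2) = 3 → σ⁻¹(3) = 2
σ(3) = 2 → σ⁻¹(2) = 3

σ⁻¹ = [1 3 2]


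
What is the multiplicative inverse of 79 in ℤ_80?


Use the extended Euclidean algorithm to write 1 = 79·s + 80·t; then s mod 80 is the inverse.
Euclidean algorithm:
  79 = 0·80 + 79
  80 = 1·79 + 1
  79 = 79·1 + 0
gcd(79,80) = 1
Back-substitution gives: 79·(-1) + 80·(1) = 1
So 79⁻¹ ≡ -1 ≡ 79 (mod 80)
Check: 79 × 79 = 6241 ≡ 1 (mod 80) ✓

79⁻¹ ≡ 79 (mod 80)


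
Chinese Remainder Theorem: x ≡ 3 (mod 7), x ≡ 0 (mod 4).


m₁ = 7, m₂ = 4, gcd = 1, so CRT applies. M = m₁·m₂ = 28
Let M₁ = M/m₁ = 4, M₂ = M/m₂ = 7
Find y₁ ≡ M₁⁻¹ (mod m₁): 4⁻¹ ≡ 2 (mod 7)
Find y₂ ≡ M₂⁻¹ (mod m₂): 7⁻¹ ≡ 3 (mod 4)
x = a₁·M₁·y₁ + a₂·M₂·y₂ = 3·4·2 + 0·7·3 = 24
Reduce mod 28: x ≡ 24
Check: 24 mod 7 = 3 ✓, 24 mod 4 = 0 ✓

x ≡ 24 (mod 28)


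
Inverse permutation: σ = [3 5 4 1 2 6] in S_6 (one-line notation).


To find σ⁻¹, swap domain and range:
σ(1) = 3 → σ⁻¹(3) = 1
σ(2) = 5 → σ⁻¹(5) = 2
σ(3) = 4 → σ⁻¹(4) = 3
σ(4) = 1 → σ⁻¹(1) = 4
σ(5) = 2 → σ⁻¹(2) = 5
σ(6) = 6 → σ⁻¹(6) = 6

σ⁻¹ = [4 5 1 3 2 6]


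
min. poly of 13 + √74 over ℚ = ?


Let α = 13 + √74. Then α - 13 = √74, so (α - 13)² = 74, giving α² - 26α + 95 = 0. Degree 2 and α ∉ ℚ, so this is the minimal polynomial.

Minimal polynomial: x² - 26x + 95


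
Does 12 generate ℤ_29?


g generates ℤ_n iff gcd(g, n) = 1
gcd(12, 29) = 1
Since gcd = 1, 12 is a generator.

Yes, 12 generates ℤ_29


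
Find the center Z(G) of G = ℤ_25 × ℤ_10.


Z(G) = {g ∈ G | gx = xg for all x ∈ G}
Direct product of abelian groups is abelian, so Z(G) = G

Z(ℤ_25 × ℤ_10) = ℤ_25 × ℤ_10


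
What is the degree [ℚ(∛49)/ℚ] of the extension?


∛49 has minimal polynomial x³ - 49 (irreducible over ℚ since 49 is not a perfect cube)

[ℚ(∛49)/ℚ] = 3


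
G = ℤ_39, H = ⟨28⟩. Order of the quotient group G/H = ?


|⟨28⟩| = n / gcd(28, 39) = 39 / 1 = 39
H is normal (ℤ_39 is abelian).
|G/H| = |G| / |H| = 39 / 39 = 1

|G/H| = 1


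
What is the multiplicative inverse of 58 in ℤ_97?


Use the extended Euclidean algorithm to write 1 = 58·s + 97·t; then s mod 97 is the inverse.
Euclidean algorithm:
  58 = 0·97 + 58
  97 = 1·58 + 39
  58 = 1·39 + 19
  39 = 2·19 + 1
  19 = 19·1 + 0
gcd(58,97) = 1
Back-substitution gives: 58·(-5) + 97·(3) = 1
So 58⁻¹ ≡ -5 ≡ 92 (mod 97)
Check: 58 × 92 = 5336 ≡ 1 (mod 97) ✓

58⁻¹ ≡ 92 (mod 97)


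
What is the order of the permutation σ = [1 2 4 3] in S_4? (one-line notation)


Cycle decomposition: (3 4)
Cycle lengths: 2
Order = lcm(2) = 2

ord(σ) = 2


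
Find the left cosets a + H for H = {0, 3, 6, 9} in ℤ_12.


H = {0, 3, 6, 9}, |H| = 4
Number of cosets = |G|/|H| = 12/4 = 3
0 + H = {0, 3, 6, 9}
1 + H = {1, 4, 7, 10}
2 + H = {2, 5, 8, 11}

Cosets: 0+H={0,3,6,9}; 1+H={1,4,7,10}; 2+H={2,5,8,11}


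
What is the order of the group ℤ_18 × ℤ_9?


|A × B| = |A| · |B|
|ℤ_18 × ℤ_9| = 18 × 9 = 162

|ℤ_18 × ℤ_9| = 162


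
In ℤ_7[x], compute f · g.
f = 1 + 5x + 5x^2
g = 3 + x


Expand and collect like terms; reduce coefficients mod 7:
x^0: 1·3 = 3 ≡ 3 (mod 7)
x^1: 1·1 + 5·3 = 16 ≡ 2 (mod 7)
x^2: 5·1 + 5·3 = 20 ≡ 6 (mod 7)
x^3: 5·1 = 5 ≡ 5 (mod 7)
Result: 3 + 2x + 6x^2 + 5x^3

f · g = 3 + 2x + 6x^2 + 5x^3


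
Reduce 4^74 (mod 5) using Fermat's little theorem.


Fermat's little theorem: if p is prime and gcd(a,p)=1, then a^(p-1) ≡ 1 (mod p)
p = 5 is prime, gcd(4,5) = 1
Reduce exponent: 74 mod 4 = 2
So 4^74 ≡ 4^2 (mod 5)
4^2 mod 5 = 1

4^74 ≡ 1 (mod 5)


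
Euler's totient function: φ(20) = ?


φ(n) = count of k ∈ {1,...,n} with gcd(k,n)=1
Coprimes to 20: {1, 3, 7, 9, 11, 13, 17, 19}
Count: 8

φ(20) = 8


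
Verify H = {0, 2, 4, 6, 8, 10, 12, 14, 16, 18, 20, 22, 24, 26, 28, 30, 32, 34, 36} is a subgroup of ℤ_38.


Subgroup test for H = {0, 2, 4, 6, 8, 10, 12, 14, 16, 18, 20, 22, 24, 26, 28, 30, 32, 34, 36} in (ℤ_38, +):
(1) 0 ∈ H? Yes
(2) Closure: for all a,b ∈ H, (a+b) mod 38 ∈ H? Yes
(3) Inverses: for all a ∈ H, -a mod 38 ∈ H? Yes

Yes, H is a subgroup of ℤ_38


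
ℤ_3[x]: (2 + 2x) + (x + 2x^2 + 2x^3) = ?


Add coefficients mod 3:
x^0: 2 + 0 = 2 (mod 3)
x^1: 2 + 1 = 0 (mod 3)
x^2: 0 + 2 = 2 (mod 3)
x^3: 0 + 2 = 2 (mod 3)
Result: 2 + 2x^2 + 2x^3

f + g = 2 + 2x^2 + 2x^3


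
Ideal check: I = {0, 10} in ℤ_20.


Check ideal conditions for I = {0, 10} in ℤ_20:
(1) I is an additive subgroup? Yes
(2) For r ∈ ℤ_20 and a ∈ I: r·a ∈ I? Yes

Yes, I is an ideal of ℤ_20


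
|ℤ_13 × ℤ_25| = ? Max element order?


|ℤ_13 × ℤ_25| = 13 × 25 = 325
Max element order = lcm(13,25) = 325
Cyclic? Yes (gcd=1)

|ℤ_13×ℤ_25| = 325, max element order = 325


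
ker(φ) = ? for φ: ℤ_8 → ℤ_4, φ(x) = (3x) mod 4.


Kernel = preimage of identity
ker(φ) = {x ∈ ℤ_8 : 3x ≡ 0 (mod 4)}. Since 4 | 8, φ is well-defined. The kernel is the cyclic subgroup ⟨4⟩ of ℤ_8 (order 2), i.e. {0, 4}

ker(φ) = {0, 4}


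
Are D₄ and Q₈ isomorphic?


Comparing D₄ and Q₈:
D₄ has 5 elements of order 2; Q₈ has only 1

No, D₄ ≇ Q₈


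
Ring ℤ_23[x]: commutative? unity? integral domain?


ℤ_23 is a field (n prime), so ℤ_23[x] is a commutative integral domain with unity
Commutative: Yes
Integral domain: Yes
Has unity: Yes

ℤ_23[x]: Commutative=Yes, Unity=Yes


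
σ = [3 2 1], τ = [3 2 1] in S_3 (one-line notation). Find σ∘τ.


σ∘τ: apply τ first, then σ
1 →τ 3 →σ 1
2 →τ 2 →σ 2
3 →τ 1 →σ 3

σ∘τ = [1 2 3]


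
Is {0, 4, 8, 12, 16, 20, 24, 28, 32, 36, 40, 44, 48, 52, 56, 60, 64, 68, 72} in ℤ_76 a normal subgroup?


H = {0, 4, 8, 12, 16, 20, 24, 28, 32, 36, 40, 44, 48, 52, 56, 60, 64, 68, 72} in ℤ_76
ℤ_76 is abelian; every subgroup of an abelian group is normal

Yes, normal subgroup


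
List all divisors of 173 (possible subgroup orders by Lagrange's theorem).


Lagrange's theorem: |H| divides |G|
|G| = 173
Divisors of 173: 1, 173

Possible subgroup orders: {1, 173}


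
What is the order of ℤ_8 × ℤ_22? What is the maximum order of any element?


|ℤ_8 × ℤ_22| = 8 × 22 = 176
Max element order = lcm(8,22) = 88
Cyclic? No (gcd=2)

|ℤ_8×ℤ_22| = 176, max element order = 88


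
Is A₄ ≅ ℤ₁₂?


Comparing A₄ and ℤ₁₂:
A₄ is non-abelian, ℤ₁₂ is abelian

No, A₄ ≇ ℤ₁₂


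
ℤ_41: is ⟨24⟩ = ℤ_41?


g generates ℤ_n iff gcd(g, n) = 1
gcd(24, 41) = 1
Since gcd = 1, 24 is a generator.

Yes, 24 generates ℤ_41


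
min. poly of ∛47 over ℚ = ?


∛47 satisfies x³ - 47 = 0, irreducible over ℚ (no rational root; 47 is not a perfect cube)

Minimal polynomial: x³ - 47


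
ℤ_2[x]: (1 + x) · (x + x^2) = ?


Expand and collect like terms; reduce coefficients mod 2:
x^0: 1·0 = 0 ≡ 0 (mod 2)
x^1: 1·1 + 1·0 = 1 ≡ 1 (mod 2)
x^2: 1·1 + 1·1 = 2 ≡ 0 (mod 2)
x^3: 1·1 = 1 ≡ 1 (mod 2)
Result: x + x^3

f · g = x + x^3


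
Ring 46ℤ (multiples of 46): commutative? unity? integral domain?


46ℤ is a commutative ring under +,× but has no multiplicative identity (1 ∉ 46ℤ); it has no zero divisors, but without unity it is not an integral domain
Commutative: Yes
Integral domain: No
Has unity: No

46ℤ (multiples of 46): Commutative=Yes, Unity=No


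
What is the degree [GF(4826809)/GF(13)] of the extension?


GF(4826809) = GF(13^6), so the extension degree is 6

[GF(4826809)/GF(13)] = 6


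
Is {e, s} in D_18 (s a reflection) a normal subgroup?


H = {e, s} in D_18 (s a reflection)
r·s·r⁻¹ = sr⁻² ≠ s for n ≥ 3, so {e, s} is not closed under conjugation

No, not a normal subgroup


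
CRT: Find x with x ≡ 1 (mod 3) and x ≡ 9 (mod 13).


m₁ = 3, m₂ = 13, gcd = 1, so CRT applies. M = m₁·m₂ = 39
Let M₁ = M/m₁ = 13, M₂ = M/m₂ = 3
Find y₁ ≡ M₁⁻¹ (mod m₁): 13⁻¹ ≡ 1 (mod 3)
Find y₂ ≡ M₂⁻¹ (mod m₂): 3⁻¹ ≡ 9 (mod 13)
x = a₁·M₁·y₁ + a₂·M₂·y₂ = 1·13·1 + 9·3·9 = 256
Reduce mod 39: x ≡ 22
Check: 22 mod 3 = 1 ✓, 22 mod 13 = 9 ✓

x ≡ 22 (mod 39)


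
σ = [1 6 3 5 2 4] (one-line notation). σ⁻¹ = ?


To find σ⁻¹, swap domain and range:
σ(1) = 1 → σ⁻¹(1) = 1
σ(2) = 6 → σ⁻¹(6) = 2
σ(3) = 3 → σ⁻¹(3) = 3
σ(4) = 5 → σ⁻¹(5) = 4
σ(5) = 2 → σ⁻¹(2) = 5
σ(6) = 4 → σ⁻¹(4) = 6

σ⁻¹ = [1 5 3 6 4 2]


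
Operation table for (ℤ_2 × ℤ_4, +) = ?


Elements: {(0,0), (0,1), (0,2), (0,3), (1,0), (1,1), (1,2), (1,3)}
Operation: componentwise addition mod (2, 4)
Entry (a, b) = ((a₁+b₁) mod 2, (a₂+b₂) mod 4)

Cayley table:
      | (0,0) | (0,1) | (0,2) | (0,3) | (1,0) | (1,1) | (1,2) | (1,3)
(0,0) | (0,0) | (0,1) | (0,2) | (0,3) | (1,0) | (1,1) | (1,2) | (1,3)
(0,1) | (0,1) | (0,2) | (0,3) | (0,0) | (1,1) | (1,2) | (1,3) | (1,0)
(0,2) | (0,2) | (0,3) | (0,0) | (0,1) | (1,2) | (1,3) | (1,0) | (1,1)
(0,3) | (0,3) | (0,0) | (0,1) | (0,2) | (1,3) | (1,0) | (1,1) | (1,2)
(1,0) | (1,0) | (1,1) | (1,2) | (1,3) | (0,0) | (0,1) | (0,2) | (0,3)
(1,1) | (1,1) | (1,2) | (1,3) | (1,0) | (0,1) | (0,2) | (0,3) | (0,0)
(1,2) | (1,2) | (1,3) | (1,0) | (1,1) | (0,2) | (0,3) | (0,0) | (0,1)
(1,3) | (1,3) | (1,0) | (1,1) | (1,2) | (0,3) | (0,0) | (0,1) | (0,2)


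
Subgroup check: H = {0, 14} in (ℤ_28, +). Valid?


Subgroup test for H = {0, 14} in (ℤ_28, +):
(1) 0 ∈ H? Yes
(2) Closure: for all a,b ∈ H, (a+b) mod 28 ∈ H? Yes
(3) Inverses: for all a ∈ H, -a mod 28 ∈ H? Yes

Yes, H is a subgroup of ℤ_28


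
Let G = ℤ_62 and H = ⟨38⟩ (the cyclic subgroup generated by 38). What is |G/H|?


|⟨38⟩| = n / gcd(38, 62) = 62 / 2 = 31
H is normal (ℤ_62 is abelian).
|G/H| = |G| / |H| = 62 / 31 = 2

|G/H| = 2


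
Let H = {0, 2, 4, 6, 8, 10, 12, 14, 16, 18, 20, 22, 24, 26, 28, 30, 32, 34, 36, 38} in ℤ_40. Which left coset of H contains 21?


21 + H = {21 + h (mod 40) : h ∈ H}
21+0=21, 21+2=23, 21+4=25, 21+6=27, 21+8=29, 21+10=31, 21+12=33, 21+14=35, 21+16=37, 21+18=39, 21+20=1, 21+22=3, 21+24=5, 21+26=7, 21+28=9, 21+30=11, 21+32=13, 21+34=15, 21+36=17, 21+38=19
21 + H = {1, 3, 5, 7, 9, 11, 13, 15, 17, 19, 21, 23, 25, 27, 29, 31, 33, 35, 37, 39} = 1 + H

21 + H = {1, 3, 5, 7, 9, 11, 13, 15, 17, 19, 21, 23, 25, 27, 29, 31, 33, 35, 37, 39}


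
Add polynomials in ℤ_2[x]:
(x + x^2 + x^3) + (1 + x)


Add coefficients mod 2:
x^0: 0 + 1 = 1 (mod 2)
x^1: 1 + 1 = 0 (mod 2)
x^2: 1 + 0 = 1 (mod 2)
x^3: 1 + 0 = 1 (mod 2)
Result: 1 + x^2 + x^3

f + g = 1 + x^2 + x^3


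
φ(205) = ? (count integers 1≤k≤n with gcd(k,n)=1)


Factor n: 205 = 5 × 41
φ(n) = n · ∏(1 - 1/p) over distinct primes p | n
φ(205) = 205 · (1 - 1/5) · (1 - 1/41) = 160

φ(205) = 160


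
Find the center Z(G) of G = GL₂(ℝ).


Z(G) = {g ∈ G | gx = xg for all x ∈ G}
Only scalar multiples of the identity commute with all invertible matrices

Z(GL₂(ℝ)) = {aI : a ∈ ℝ, a ≠ 0}


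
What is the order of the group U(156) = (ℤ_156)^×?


U(n) is the group of units mod n; |U(n)| = φ(n)
|U(156)| = φ(156) = 48

|U(156) = (ℤ_156)^×| = 48


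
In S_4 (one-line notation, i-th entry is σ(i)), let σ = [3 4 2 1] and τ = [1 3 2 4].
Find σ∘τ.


σ∘τ: apply τ first, then σ
1 →τ 1 →σ 3
2 →τ 3 →σ 2
3 →τ 2 →σ 4
4 →τ 4 →σ 1

σ∘τ = [3 2 4 1]


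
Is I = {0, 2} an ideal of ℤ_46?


Check ideal conditions for I = {0, 2} in ℤ_46:
(1) I is an additive subgroup? No
(2) For r ∈ ℤ_46 and a ∈ I: r·a ∈ I? No  [counterexample: r=2, a=2, r·a mod 46 = 4 ∉ I]

No, I is not an ideal of ℤ_46


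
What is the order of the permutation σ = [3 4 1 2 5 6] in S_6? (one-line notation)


Cycle decomposition: (1 3) (2 4)
Cycle lengths: 2, 2
Order = lcm(2, 2) = 2

ord(σ) = 2


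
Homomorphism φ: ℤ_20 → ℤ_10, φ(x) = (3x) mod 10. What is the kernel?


Kernel = preimage of identity
ker(φ) = {x ∈ ℤ_20 : 3x ≡ 0 (mod 10)}. Since 10 | 20, φ is well-defined. The kernel is the cyclic subgroup ⟨10⟩ of ℤ_20 (order 2), i.e. {0, 10}

ker(φ) = {0, 10}


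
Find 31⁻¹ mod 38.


Use the extended Euclidean algorithm to write 1 = 31·s + 38·t; then s mod 38 is the inverse.
Euclidean algorithm:
  31 = 0·38 + 31
  38 = 1·31 + 7
  31 = 4·7 + 3
  7 = 2·3 + 1
  3 = 3·1 + 0
gcd(31,38) = 1
Back-substitution gives: 31·(-11) + 38·(9) = 1
So 31⁻¹ ≡ -11 ≡ 27 (mod 38)
Check: 31 × 27 = 837 ≡ 1 (mod 38) ✓

31⁻¹ ≡ 27 (mod 38)


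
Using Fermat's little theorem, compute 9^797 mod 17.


Fermat's little theorem: if p is prime and gcd(a,p)=1, then a^(p-1) ≡ 1 (mod p)
p = 17 is prime, gcd(9,17) = 1
Reduce exponent: 797 mod 16 = 13
So 9^797 ≡ 9^13 (mod 17)
9^13 mod 17 = 8

9^797 ≡ 8 (mod 17)


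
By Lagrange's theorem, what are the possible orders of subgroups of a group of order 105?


Lagrange's theorem: |H| divides |G|
|G| = 105
Divisors of 105: 1, 3, 5, 7, 15, 21, 35, 105

Possible subgroup orders: {1, 3, 5, 7, 15, 21, 35, 105}


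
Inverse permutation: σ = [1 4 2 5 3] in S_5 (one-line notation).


To find σ⁻¹, swap domain and range:
σ(1) = 1 → σ⁻¹(1) = 1
σ(2) = 4 → σ⁻¹(4) = 2
σ(3) = 2 → σ⁻¹(2) = 3
σ(4) = 5 → σ⁻¹(5) = 4
σ(5) = 3 → σ⁻¹(3) = 5

σ⁻¹ = [1 3 5 2 4]


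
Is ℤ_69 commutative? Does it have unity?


ℤ_69 is a commutative ring with unity 1; 69 = 3×23 is composite, so 3·23 ≡ 0 gives zero divisors (not an integral domain)
Commutative: Yes
Integral domain: No
Has unity: Yes

ℤ_69: Commutative=Yes, Unity=Yes


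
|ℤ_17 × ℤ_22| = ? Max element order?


|ℤ_17 × ℤ_22| = 17 × 22 = 374
Max element order = lcm(17,22) = 374
Cyclic? Yes (gcd=1)

|ℤ_17×ℤ_22| = 374, max element order = 374


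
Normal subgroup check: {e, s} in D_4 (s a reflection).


H = {e, s} in D_4 (s a reflection)
r·s·r⁻¹ = sr⁻² ≠ s for n ≥ 3, so {e, s} is not closed under conjugation

No, not a normal subgroup


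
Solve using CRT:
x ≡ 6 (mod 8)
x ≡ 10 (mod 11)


m₁ = 8, m₂ = 11, gcd = 1, so CRT applies. M = m₁·m₂ = 88
Let M₁ = M/m₁ = 11, M₂ = M/m₂ = 8
Find y₁ ≡ M₁⁻¹ (mod m₁): 11⁻¹ ≡ 3 (mod 8)
Find y₂ ≡ M₂⁻¹ (mod m₂): 8⁻¹ ≡ 7 (mod 11)
x = a₁·M₁·y₁ + a₂·M₂·y₂ = 6·11·3 + 10·8·7 = 758
Reduce mod 88: x ≡ 54
Check: 54 mod 8 = 6 ✓, 54 mod 11 = 10 ✓

x ≡ 54 (mod 88)


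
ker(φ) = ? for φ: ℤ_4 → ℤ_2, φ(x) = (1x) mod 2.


Kernel = preimage of identity
ker(φ) = {x ∈ ℤ_4 : 1x ≡ 0 (mod 2)}. Since 2 | 4, φ is well-defined. The kernel is the cyclic subgroup ⟨2⟩ of ℤ_4 (order 2), i.e. {0, 2}

ker(φ) = {0, 2}


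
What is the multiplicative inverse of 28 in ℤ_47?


Use the extended Euclidean algorithm to write 1 = 28·s + 47·t; then s mod 47 is the inverse.
Euclidean algorithm:
  28 = 0·47 + 28
  47 = 1·28 + 19
  28 = 1·19 + 9
  19 = 2·9 + 1
  9 = 9·1 + 0
gcd(28,47) = 1
Back-substitution gives: 28·(-5) + 47·(3) = 1
So 28⁻¹ ≡ -5 ≡ 42 (mod 47)
Check: 28 × 42 = 1176 ≡ 1 (mod 47) ✓

28⁻¹ ≡ 42 (mod 47)


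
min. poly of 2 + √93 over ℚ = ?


Let α = 2 + √93. Then α - 2 = √93, so (α - 2)² = 93, giving α² - 4α - 89 = 0. Degree 2 and α ∉ ℚ, so this is the minimal polynomial.

Minimal polynomial: x² - 4x - 89


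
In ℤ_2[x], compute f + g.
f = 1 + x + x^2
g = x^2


Add coefficients mod 2:
x^0: 1 + 0 = 1 (mod 2)
x^1: 1 + 0 = 1 (mod 2)
x^2: 1 + 1 = 0 (mod 2)
Result: 1 + x

f + g = 1 + x


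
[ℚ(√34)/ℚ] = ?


√34 has minimal polynomial x² - 34 (irreducible over ℚ since 34 is squarefree)

[ℚ(√34)/ℚ] = 2


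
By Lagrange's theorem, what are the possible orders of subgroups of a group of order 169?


Lagrange's theorem: |H| divides |G|
|G| = 169
Divisors of 169: 1, 13, 169

Possible subgroup orders: {1, 13, 169}


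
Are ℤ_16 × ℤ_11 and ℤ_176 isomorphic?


Comparing ℤ_16 × ℤ_11 and ℤ_176:
gcd(16,11) = 1, so ℤ_16 × ℤ_11 ≅ ℤ_176 (CRT)

Yes, ℤ_16 × ℤ_11 ≅ ℤ_176


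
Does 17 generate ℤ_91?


g generates ℤ_n iff gcd(g, n) = 1
gcd(17, 91) = 1
Since gcd = 1, 17 is a generator.

Yes, 17 generates ℤ_91


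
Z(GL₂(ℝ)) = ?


Z(G) = {g ∈ G | gx = xg for all x ∈ G}
Only scalar multiples of the identity commute with all invertible matrices

Z(GL₂(ℝ)) = {aI : a ∈ ℝ, a ≠ 0}


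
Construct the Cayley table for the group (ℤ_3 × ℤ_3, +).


Elements: {(0,0), (0,1), (0,2), (1,0), (1,1), (1,2), (2,0), (2,1), (2,2)}
Operation: componentwise addition mod (3, 3)
Entry (a, b) = ((a₁+b₁) mod 3, (a₂+b₂) mod 3)

Cayley table:
      | (0,0) | (0,1) | (0,2) | (1,0) | (1,1) | (1,2) | (2,0) | (2,1) | (2,2)
(0,0) | (0,0) | (0,1) | (0,2) | (1,0) | (1,1) | (1,2) | (2,0) | (2,1) | (2,2)
(0,1) | (0,1) | (0,2) | (0,0) | (1,1) | (1,2) | (1,0) | (2,1) | (2,2) | (2,0)
(0,2) | (0,2) | (0,0) | (0,1) | (1,2) | (1,0) | (1,1) | (2,2) | (2,0) | (2,1)
(1,0) | (1,0) | (1,1) | (1,2) | (2,0) | (2,1) | (2,2) | (0,0) | (0,1) | (0,2)
(1,1) | (1,1) | (1,2) | (1,0) | (2,1) | (2,2) | (2,0) | (0,1) | (0,2) | (0,0)
(1,2) | (1,2) | (1,0) | (1,1) | (2,2) | (2,0) | (2,1) | (0,2) | (0,0) | (0,1)
(2,0) | (2,0) | (2,1) | (2,2) | (0,0) | (0,1) | (0,2) | (1,0) | (1,1) | (1,2)
(2,1) | (2,1) | (2,2) | (2,0) | (0,1) | (0,2) | (0,0) | (1,1) | (1,2) | (1,0)
(2,2) | (2,2) | (2,0) | (2,1) | (0,2) | (0,0) | (0,1) | (1,2) | (1,0) | (1,1)


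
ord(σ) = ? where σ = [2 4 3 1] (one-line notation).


Cycle decomposition: (1 2 4)
Cycle lengths: 3
Order = lcm(3) = 3

ord(σ) = 3


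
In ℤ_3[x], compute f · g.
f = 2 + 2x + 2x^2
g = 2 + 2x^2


Expand and collect like terms; reduce coefficients mod 3:
x^0: 2·2 = 4 ≡ 1 (mod 3)
x^1: 2·0 + 2·2 = 4 ≡ 1 (mod 3)
x^2: 2·2 + 2·0 + 2·2 = 8 ≡ 2 (mod 3)
x^3: 2·2 + 2·0 = 4 ≡ 1 (mod 3)
x^4: 2·2 = 4 ≡ 1 (mod 3)
Result: 1 + x + 2x^2 + x^3 + x^4

f · g = 1 + x + 2x^2 + x^3 + x^4


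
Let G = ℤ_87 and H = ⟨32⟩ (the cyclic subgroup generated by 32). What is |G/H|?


|⟨32⟩| = n / gcd(32, 87) = 87 / 1 = 87
H is normal (ℤ_87 is abelian).
|G/H| = |G| / |H| = 87 / 87 = 1

|G/H| = 1


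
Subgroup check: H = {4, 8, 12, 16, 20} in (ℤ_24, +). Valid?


Subgroup test for H = {4, 8, 12, 16, 20} in (ℤ_24, +):
(1) 0 ∈ H? No
(2) Closure: for all a,b ∈ H, (a+b) mod 24 ∈ H? No  [counterexample: 4 + 20 = 0 ∉ H]
(3) Inverses: for all a ∈ H, -a mod 24 ∈ H? Yes

No, H is not a subgroup of ℤ_24


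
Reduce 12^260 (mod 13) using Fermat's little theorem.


Fermat's little theorem: if p is prime and gcd(a,p)=1, then a^(p-1) ≡ 1 (mod p)
p = 13 is prime, gcd(12,13) = 1
Reduce exponent: 260 mod 12 = 8
So 12^260 ≡ 12^8 (mod 13)
12^8 mod 13 = 1

12^260 ≡ 1 (mod 13)


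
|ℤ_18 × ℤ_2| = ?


|A × B| = |A| · |B|
|ℤ_18 × ℤ_2| = 18 × 2 = 36

|ℤ_18 × ℤ_2| = 36


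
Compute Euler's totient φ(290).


Factor n: 290 = 2 × 5 × 29
φ(n) = n · ∏(1 - 1/p) over distinct primes p | n
φ(290) = 290 · (1 - 1/2) · (1 - 1/5) · (1 - 1/29) = 112

φ(290) = 112


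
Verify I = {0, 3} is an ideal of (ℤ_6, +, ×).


Check ideal conditions for I = {0, 3} in ℤ_6:
(1) I is an additive subgroup? Yes
(2) For r ∈ ℤ_6 and a ∈ I: r·a ∈ I? Yes

Yes, I is an ideal of ℤ_6


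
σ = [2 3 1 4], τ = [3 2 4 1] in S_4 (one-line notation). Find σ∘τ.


σ∘τ: apply τ first, then σ
1 →τ 3 →σ 1
2 →τ 2 →σ 3
3 →τ 4 →σ 4
4 →τ 1 →σ 2

σ∘τ = [1 3 4 2]


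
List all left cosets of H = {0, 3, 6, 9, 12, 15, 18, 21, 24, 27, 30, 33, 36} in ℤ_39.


H = {0, 3, 6, 9, 12, 15, 18, 21, 24, 27, 30, 33, 36}, |H| = 13
Number of cosets = |G|/|H| = 39/13 = 3
0 + H = {0, 3, 6, 9, 12, 15, 18, 21, 24, 27, 30, 33, 36}
1 + H = {1, 4, 7, 10, 13, 16, 19, 22, 25, 28, 31, 34, 37}
2 + H = {2, 5, 8, 11, 14, 17, 20, 23, 26, 29, 32, 35, 38}

Cosets: 0+H={0,3,6,9,12,15,18,21,24,27,30,33,36}; 1+H={1,4,7,10,13,16,19,22,25,28,31,34,37}; 2+H={2,5,8,11,14,17,20,23,26,29,32,35,38}


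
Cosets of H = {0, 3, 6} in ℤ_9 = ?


H = {0, 3, 6}, |H| = 3
Number of cosets = |G|/|H| = 9/3 = 3
0 + H = {0, 3, 6}
1 + H = {1, 4, 7}
2 + H = {2, 5, 8}

Cosets: 0+H={0,3,6}; 1+H={1,4,7}; 2+H={2,5,8}


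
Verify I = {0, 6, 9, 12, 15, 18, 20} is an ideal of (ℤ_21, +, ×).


Check ideal conditions for I = {0, 6, 9, 12, 15, 18, 20} in ℤ_21:
(1) I is an additive subgroup? No
(2) For r ∈ ℤ_21 and a ∈ I: r·a ∈ I? No  [counterexample: r=2, a=12, r·a mod 21 = 3 ∉ I]

No, I is not an ideal of ℤ_21


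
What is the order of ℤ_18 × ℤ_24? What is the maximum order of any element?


|ℤ_18 × ℤ_24| = 18 × 24 = 432
Max element order = lcm(18,24) = 72
Cyclic? No (gcd=6)

|ℤ_18×ℤ_24| = 432, max element order = 72


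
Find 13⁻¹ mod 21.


Use the extended Euclidean algorithm to write 1 = 13·s + 21·t; then s mod 21 is the inverse.
Euclidean algorithm:
  13 = 0·21 + 13
  21 = 1·13 + 8
  13 = 1·8 + 5
  8 = 1·5 + 3
  5 = 1·3 + 2
  3 = 1·2 + 1
  2 = 2·1 + 0
gcd(13,21) = 1
Back-substitution gives: 13·(-8) + 21·(5) = 1
So 13⁻¹ ≡ -8 ≡ 13 (mod 21)
Check: 13 × 13 = 169 ≡ 1 (mod 21) ✓

13⁻¹ ≡ 13 (mod 21)


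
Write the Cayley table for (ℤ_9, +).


Elements: {0, 1, 2, 3, 4, 5, 6, 7, 8}
Operation: addition mod 9
Entry (a, b) = (a + b) mod 9

Cayley table:
  | 0 | 1 | 2 | 3 | 4 | 5 | 6 | 7 | 8
0 | 0 | 1 | 2 | 3 | 4 | 5 | 6 | 7 | 8
1 | 1 | 2 | 3 | 4 | 5 | 6 | 7 | 8 | 0
2 | 2 | 3 | 4 | 5 | 6 | 7 | 8 | 0 | 1
3 | 3 | 4 | 5 | 6 | 7 | 8 | 0 | 1 | 2
4 | 4 | 5 | 6 | 7 | 8 | 0 | 1 | 2 | 3
5 | 5 | 6 | 7 | 8 | 0 | 1 | 2 | 3 | 4
6 | 6 | 7 | 8 | 0 | 1 | 2 | 3 | 4 | 5
7 | 7 | 8 | 0 | 1 | 2 | 3 | 4 | 5 | 6
8 | 8 | 0 | 1 | 2 | 3 | 4 | 5 | 6 | 7


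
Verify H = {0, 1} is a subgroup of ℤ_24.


Subgroup test for H = {0, 1} in (ℤ_24, +):
(1) 0 ∈ H? Yes
(2) Closure: for all a,b ∈ H, (a+b) mod 24 ∈ H? No  [counterexample: 1 + 1 = 2 ∉ H]
(3) Inverses: for all a ∈ H, -a mod 24 ∈ H? No

No, H is not a subgroup of ℤ_24


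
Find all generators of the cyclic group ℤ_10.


g generates ℤ_n iff gcd(g,n) = 1
Checking each g ∈ {1,...,9}:
gcd(1,10) = 1
gcd(2,10) = 2
gcd(3,10) = 1
gcd(4,10) = 2
gcd(5,10) = 5
gcd(6,10) = 2
gcd(7,10) = 1
gcd(8,10) = 2
gcd(9,10) = 1
Generators: {1, 3, 7, 9}
Number of generators = φ(10) = 4

Generators of ℤ_10 = {1, 3, 7, 9}


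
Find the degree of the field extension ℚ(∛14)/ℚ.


∛14 has minimal polynomial x³ - 14 (irreducible over ℚ since 14 is not a perfect cube)

[ℚ(∛14)/ℚ] = 3


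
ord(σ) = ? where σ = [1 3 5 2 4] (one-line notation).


Cycle decomposition: (2 3 5 4)
Cycle lengths: 4
Order = lcm(4) = 4

ord(σ) = 4


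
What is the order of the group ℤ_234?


ℤ_n has n elements.

|ℤ_234| = 234


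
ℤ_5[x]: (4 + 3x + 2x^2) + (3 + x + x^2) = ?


Add coefficients mod 5:
x^0: 4 + 3 = 2 (mod 5)
x^1: 3 + 1 = 4 (mod 5)
x^2: 2 + 1 = 3 (mod 5)
Result: 2 + 4x + 3x^2

f + g = 2 + 4x + 3x^2


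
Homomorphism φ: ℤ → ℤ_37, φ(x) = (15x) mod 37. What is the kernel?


Kernel = preimage of identity
ker(φ) = {x ∈ ℤ : 15x ≡ 0 (mod 37)}. gcd(15,37) = 1, so 15x ≡ 0 (mod 37) ⟺ x ≡ 0 (mod 37/1 = 37). Hence ker(φ) = 37ℤ

ker(φ) = 37ℤ


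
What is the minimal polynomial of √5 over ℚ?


√5 satisfies x² - 5 = 0, irreducible over ℚ since 5 is squarefree

Minimal polynomial: x² - 5


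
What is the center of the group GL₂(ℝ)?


Z(G) = {g ∈ G | gx = xg for all x ∈ G}
Only scalar multiples of the identity commute with all invertible matrices

Z(GL₂(ℝ)) = {aI : a ∈ ℝ, a ≠ 0}


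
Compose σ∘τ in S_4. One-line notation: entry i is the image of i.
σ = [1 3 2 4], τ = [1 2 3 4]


σ∘τ: apply τ first, then σ
1 →τ 1 →σ 1
2 →τ 2 →σ 3
3 →τ 3 →σ 2
4 →τ 4 →σ 4

σ∘τ = [1 3 2 4]


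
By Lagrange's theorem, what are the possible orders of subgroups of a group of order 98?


Lagrange's theorem: |H| divides |G|
|G| = 98
Divisors of 98: 1, 2, 7, 14, 49, 98

Possible subgroup orders: {1, 2, 7, 14, 49, 98}


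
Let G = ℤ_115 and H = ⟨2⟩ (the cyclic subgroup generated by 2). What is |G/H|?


|⟨2⟩| = n / gcd(2, 115) = 115 / 1 = 115
H is normal (ℤ_115 is abelian).
|G/H| = |G| / |H| = 115 / 115 = 1

|G/H| = 1


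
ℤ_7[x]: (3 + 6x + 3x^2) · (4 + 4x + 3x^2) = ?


Expand and collect like terms; reduce coefficients mod 7:
x^0: 3·4 = 12 ≡ 5 (mod 7)
x^1: 3·4 + 6·4 = 36 ≡ 1 (mod 7)
x^2: 3·3 + 6·4 + 3·4 = 45 ≡ 3 (mod 7)
x^3: 6·3 + 3·4 = 30 ≡ 2 (mod 7)
x^4: 3·3 = 9 ≡ 2 (mod 7)
Result: 5 + x + 3x^2 + 2x^3 + 2x^4

f · g = 5 + x + 3x^2 + 2x^3 + 2x^4
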